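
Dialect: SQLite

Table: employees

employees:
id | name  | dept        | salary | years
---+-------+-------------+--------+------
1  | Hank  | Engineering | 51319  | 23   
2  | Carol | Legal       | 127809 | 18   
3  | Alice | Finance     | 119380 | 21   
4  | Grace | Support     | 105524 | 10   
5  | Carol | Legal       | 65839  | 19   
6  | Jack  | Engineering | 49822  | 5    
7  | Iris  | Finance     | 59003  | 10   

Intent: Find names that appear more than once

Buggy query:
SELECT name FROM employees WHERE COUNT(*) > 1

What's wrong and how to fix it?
Bug: WHERE can't reference COUNT(*); aggregates are computed after WHERE

Fix: Group first, then use HAVING for the count condition

Corrected query:
SELECT name FROM employees GROUP BY name HAVING COUNT(*) > 1

Result:
name 
-----
Carol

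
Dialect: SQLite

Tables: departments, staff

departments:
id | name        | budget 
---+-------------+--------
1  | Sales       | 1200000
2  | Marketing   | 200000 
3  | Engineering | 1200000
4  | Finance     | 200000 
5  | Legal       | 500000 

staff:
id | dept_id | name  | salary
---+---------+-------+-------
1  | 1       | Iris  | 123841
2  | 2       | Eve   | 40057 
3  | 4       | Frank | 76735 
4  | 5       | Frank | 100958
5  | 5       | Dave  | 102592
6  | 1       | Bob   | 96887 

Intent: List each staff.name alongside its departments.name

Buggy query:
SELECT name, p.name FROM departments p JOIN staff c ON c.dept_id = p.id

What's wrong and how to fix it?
Bug: 'name' exists in both joined tables, so the database can't tell which one is meant

Fix: Prefix ambiguous columns with the table alias

Corrected query:
SELECT c.name, p.name FROM departments p JOIN staff c ON c.dept_id = p.id

Result:
name  | name     
------+----------
Iris  | Sales    
Eve   | Marketing
Frank | Finance  
Frank | Legal    
Dave  | Legal    
Bob   | Sales    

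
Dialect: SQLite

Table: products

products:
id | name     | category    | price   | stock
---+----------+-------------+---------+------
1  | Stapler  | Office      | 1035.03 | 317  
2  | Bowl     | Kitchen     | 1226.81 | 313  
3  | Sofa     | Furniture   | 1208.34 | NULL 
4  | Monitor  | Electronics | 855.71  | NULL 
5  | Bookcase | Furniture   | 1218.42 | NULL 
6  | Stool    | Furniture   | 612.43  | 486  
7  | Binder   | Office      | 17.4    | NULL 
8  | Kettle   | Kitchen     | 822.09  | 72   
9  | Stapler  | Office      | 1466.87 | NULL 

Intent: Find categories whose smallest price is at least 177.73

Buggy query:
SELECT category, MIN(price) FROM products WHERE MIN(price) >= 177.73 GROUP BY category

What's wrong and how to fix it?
Bug: Aggregates like MIN are computed per group after WHERE runs

Fix: Replace WHERE with HAVING after the GROUP BY

Corrected query:
SELECT category, MIN(price) FROM products GROUP BY category HAVING MIN(price) >= 177.73

Result:
category    | MIN(price)
------------+-----------
Electronics | 855.71    
Furniture   | 612.43    
Kitchen     | 822.09    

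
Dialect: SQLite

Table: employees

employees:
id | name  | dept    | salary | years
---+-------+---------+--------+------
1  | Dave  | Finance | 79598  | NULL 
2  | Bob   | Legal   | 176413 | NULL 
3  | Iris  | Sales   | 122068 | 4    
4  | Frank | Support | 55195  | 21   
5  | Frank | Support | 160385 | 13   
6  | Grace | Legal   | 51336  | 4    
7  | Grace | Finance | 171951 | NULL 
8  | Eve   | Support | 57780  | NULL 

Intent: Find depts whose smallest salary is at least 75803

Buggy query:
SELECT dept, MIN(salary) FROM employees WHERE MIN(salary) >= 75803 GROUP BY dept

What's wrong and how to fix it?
Bug: MIN() in WHERE is a misuse of aggregate

Fix: Replace WHERE with HAVING after the GROUP BY

Corrected query:
SELECT dept, MIN(salary) FROM employees GROUP BY dept HAVING MIN(salary) >= 75803

Result:
dept    | MIN(salary)
--------+------------
Finance | 79598      
Sales   | 122068     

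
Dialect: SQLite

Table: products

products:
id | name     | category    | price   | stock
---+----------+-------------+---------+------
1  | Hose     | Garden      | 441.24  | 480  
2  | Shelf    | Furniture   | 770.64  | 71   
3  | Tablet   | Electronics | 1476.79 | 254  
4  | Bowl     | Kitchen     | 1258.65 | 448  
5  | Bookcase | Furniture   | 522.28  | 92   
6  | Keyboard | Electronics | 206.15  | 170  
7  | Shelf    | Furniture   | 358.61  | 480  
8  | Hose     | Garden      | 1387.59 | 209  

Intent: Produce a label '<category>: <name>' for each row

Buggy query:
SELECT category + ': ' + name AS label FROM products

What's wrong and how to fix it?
Bug: SQLite uses || for string concatenation; + coerces text to numbers (yielding 0)

Fix: Replace + with || to concatenate text

Corrected query:
SELECT category || ': ' || name AS label FROM products

Result:
label                
---------------------
Garden: Hose         
Furniture: Shelf     
Electronics: Tablet  
Kitchen: Bowl        
Furniture: Bookcase  
Electronics: Keyboard
Furniture: Shelf     
Garden: Hose         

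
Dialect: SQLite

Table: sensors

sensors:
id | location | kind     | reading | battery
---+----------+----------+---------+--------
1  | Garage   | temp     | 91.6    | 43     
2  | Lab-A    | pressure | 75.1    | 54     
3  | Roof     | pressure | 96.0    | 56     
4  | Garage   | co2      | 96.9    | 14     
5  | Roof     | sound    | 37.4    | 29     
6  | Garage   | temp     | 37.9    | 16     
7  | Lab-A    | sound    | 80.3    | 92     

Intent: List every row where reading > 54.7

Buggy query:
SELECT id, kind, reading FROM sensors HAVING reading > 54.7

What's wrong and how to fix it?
Bug: HAVING filters the output of aggregation, but this query has no GROUP BY and no aggregate functions, so SQLite rejects it (HAVING clause on a non-aggregate query); the condition here is per row

Fix: Use WHERE for row-level filtering

Corrected query:
SELECT id, kind, reading FROM sensors WHERE reading > 54.7

Result:
id | kind     | reading
---+----------+--------
1  | temp     | 91.6   
2  | pressure | 75.1   
3  | pressure | 96     
4  | co2      | 96.9   
7  | sound    | 80.3   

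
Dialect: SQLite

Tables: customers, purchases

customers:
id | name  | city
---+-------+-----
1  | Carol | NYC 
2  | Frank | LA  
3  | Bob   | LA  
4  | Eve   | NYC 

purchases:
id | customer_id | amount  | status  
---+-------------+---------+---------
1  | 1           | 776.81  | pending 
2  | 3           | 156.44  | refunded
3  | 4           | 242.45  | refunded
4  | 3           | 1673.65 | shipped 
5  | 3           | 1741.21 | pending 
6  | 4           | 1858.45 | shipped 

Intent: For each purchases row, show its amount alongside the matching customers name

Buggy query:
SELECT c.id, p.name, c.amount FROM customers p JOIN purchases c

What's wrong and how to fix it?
Bug: JOIN with no ON clause produces a cartesian product; every purchases row pairs with every customers row

Fix: Specify the join condition linking the foreign key to the parent id

Corrected query:
SELECT c.id, p.name, c.amount FROM customers p JOIN purchases c ON c.customer_id = p.id

Result:
id | name  | amount 
---+-------+--------
1  | Carol | 776.81 
2  | Bob   | 156.44 
3  | Eve   | 242.45 
4  | Bob   | 1673.65
5  | Bob   | 1741.21
6  | Eve   | 1858.45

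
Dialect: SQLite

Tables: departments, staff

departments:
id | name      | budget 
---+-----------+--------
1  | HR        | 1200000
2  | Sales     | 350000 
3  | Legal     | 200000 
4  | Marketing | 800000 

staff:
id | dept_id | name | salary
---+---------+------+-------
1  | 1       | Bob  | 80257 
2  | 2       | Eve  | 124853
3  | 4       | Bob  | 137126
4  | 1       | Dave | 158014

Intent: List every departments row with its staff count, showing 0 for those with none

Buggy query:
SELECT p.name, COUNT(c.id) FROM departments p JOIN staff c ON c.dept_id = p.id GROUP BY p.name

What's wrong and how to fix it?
Bug: INNER JOIN drops departments rows that have no matching staff rows

Fix: Use LEFT JOIN so parents without children still appear (COUNT(c.id) gives 0)

Corrected query:
SELECT p.name, COUNT(c.id) FROM departments p LEFT JOIN staff c ON c.dept_id = p.id GROUP BY p.name

Result:
name      | COUNT(c.id)
----------+------------
HR        | 2          
Legal     | 0          
Marketing | 1          
Sales     | 1          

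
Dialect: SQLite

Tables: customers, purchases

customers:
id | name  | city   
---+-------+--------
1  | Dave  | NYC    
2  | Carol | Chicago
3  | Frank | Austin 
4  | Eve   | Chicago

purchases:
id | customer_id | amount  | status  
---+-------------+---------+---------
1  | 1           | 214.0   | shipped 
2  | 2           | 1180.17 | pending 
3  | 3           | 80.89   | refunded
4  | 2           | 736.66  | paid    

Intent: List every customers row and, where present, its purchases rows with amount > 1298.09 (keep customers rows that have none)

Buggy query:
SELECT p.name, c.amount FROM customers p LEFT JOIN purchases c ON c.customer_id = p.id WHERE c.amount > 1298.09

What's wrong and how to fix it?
Bug: Filtering c.amount in WHERE discards the NULL rows produced by LEFT JOIN, turning it into an inner join

Fix: Put 'c.amount > 1298.09' in the JOIN's ON clause instead of WHERE

Corrected query:
SELECT p.name, c.amount FROM customers p LEFT JOIN purchases c ON c.customer_id = p.id AND c.amount > 1298.09

Result:
name  | amount
------+-------
Dave  | NULL  
Carol | NULL  
Frank | NULL  
Eve   | NULL  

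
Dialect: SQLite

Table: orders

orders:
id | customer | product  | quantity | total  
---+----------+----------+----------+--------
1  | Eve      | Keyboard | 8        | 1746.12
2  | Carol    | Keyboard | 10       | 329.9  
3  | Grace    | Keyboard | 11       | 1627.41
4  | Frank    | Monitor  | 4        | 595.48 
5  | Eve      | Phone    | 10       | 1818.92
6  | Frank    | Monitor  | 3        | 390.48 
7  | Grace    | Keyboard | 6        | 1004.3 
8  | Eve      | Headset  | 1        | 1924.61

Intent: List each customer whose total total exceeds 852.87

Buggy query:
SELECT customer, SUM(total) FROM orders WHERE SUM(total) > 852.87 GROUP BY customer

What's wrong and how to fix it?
Bug: WHERE runs before GROUP BY, so aggregates aren't available there

Fix: Use HAVING (which filters groups after aggregation) instead of WHERE

Corrected query:
SELECT customer, SUM(total) FROM orders GROUP BY customer HAVING SUM(total) > 852.87

Result:
customer | SUM(total)
---------+-----------
Eve      | 5489.65   
Frank    | 985.96    
Grace    | 2631.71   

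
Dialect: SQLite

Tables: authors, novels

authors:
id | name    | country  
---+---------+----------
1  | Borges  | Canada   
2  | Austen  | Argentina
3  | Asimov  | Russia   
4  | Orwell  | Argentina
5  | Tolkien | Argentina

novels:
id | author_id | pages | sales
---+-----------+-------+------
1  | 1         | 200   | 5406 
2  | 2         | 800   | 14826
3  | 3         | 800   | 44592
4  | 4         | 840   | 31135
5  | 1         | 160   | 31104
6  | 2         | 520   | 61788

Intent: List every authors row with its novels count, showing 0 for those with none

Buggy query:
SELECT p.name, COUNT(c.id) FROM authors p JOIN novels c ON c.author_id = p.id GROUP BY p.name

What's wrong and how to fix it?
Bug: An inner join excludes parents with zero children

Fix: Switch to LEFT JOIN to retain unmatched parent rows

Corrected query:
SELECT p.name, COUNT(c.id) FROM authors p LEFT JOIN novels c ON c.author_id = p.id GROUP BY p.name

Result:
name    | COUNT(c.id)
--------+------------
Asimov  | 1          
Austen  | 2          
Borges  | 2          
Orwell  | 1          
Tolkien | 0          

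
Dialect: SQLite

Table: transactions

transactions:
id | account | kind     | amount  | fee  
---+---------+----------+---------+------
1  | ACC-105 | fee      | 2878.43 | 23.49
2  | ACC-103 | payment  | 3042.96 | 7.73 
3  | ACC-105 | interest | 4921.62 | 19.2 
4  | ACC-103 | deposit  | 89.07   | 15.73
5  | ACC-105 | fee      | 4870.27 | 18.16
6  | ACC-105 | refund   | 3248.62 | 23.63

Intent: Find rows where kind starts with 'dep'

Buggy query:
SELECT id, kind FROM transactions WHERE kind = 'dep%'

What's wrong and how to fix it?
Bug: '=' compares the literal string including the % character; pattern matching needs LIKE

Fix: Use LIKE for wildcard pattern matching

Corrected query:
SELECT id, kind FROM transactions WHERE kind LIKE 'dep%'

Result:
id | kind   
---+--------
4  | deposit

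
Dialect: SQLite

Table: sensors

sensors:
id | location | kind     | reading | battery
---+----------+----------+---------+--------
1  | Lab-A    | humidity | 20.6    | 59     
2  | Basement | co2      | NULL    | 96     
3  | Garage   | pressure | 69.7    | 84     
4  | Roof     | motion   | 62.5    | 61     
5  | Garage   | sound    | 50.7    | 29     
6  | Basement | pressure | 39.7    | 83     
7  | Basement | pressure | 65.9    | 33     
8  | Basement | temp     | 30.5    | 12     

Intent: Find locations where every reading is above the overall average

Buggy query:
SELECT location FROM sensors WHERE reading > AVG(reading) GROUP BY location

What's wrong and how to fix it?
Bug: WHERE evaluates per row before aggregation, so AVG() is unavailable

Fix: Use a subquery for AVG and a HAVING MIN(...) filter so the condition holds for every row in the group

Corrected query:
SELECT location FROM sensors GROUP BY location HAVING MIN(reading) > (SELECT AVG(reading) FROM sensors)

Result:
location
--------
Garage  
Roof    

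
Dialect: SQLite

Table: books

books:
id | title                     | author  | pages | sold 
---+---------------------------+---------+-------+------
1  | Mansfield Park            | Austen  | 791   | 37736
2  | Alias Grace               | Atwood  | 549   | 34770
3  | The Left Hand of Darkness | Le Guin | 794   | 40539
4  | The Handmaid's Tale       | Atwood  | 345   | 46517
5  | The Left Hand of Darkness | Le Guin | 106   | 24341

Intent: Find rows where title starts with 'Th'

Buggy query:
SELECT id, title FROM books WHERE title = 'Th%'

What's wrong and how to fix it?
Bug: Wildcards only work with LIKE; '=' treats '%' as a literal character

Fix: Replace '=' with LIKE so 'Th%' is treated as a pattern

Corrected query:
SELECT id, title FROM books WHERE title LIKE 'Th%'

Result:
id | title                    
---+--------------------------
3  | The Left Hand of Darkness
4  | The Handmaid's Tale      
5  | The Left Hand of Darkness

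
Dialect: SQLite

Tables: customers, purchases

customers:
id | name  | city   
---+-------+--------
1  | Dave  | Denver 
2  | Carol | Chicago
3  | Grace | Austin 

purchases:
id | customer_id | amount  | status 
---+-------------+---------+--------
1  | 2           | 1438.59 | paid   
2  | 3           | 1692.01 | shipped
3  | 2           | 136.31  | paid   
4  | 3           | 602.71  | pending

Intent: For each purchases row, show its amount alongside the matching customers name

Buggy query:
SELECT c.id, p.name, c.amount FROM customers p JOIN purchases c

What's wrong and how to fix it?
Bug: JOIN with no ON clause produces a cartesian product; every purchases row pairs with every customers row

Fix: Add ON c.customer_id = p.id to the JOIN

Corrected query:
SELECT c.id, p.name, c.amount FROM customers p JOIN purchases c ON c.customer_id = p.id

Result:
id | name  | amount 
---+-------+--------
1  | Carol | 1438.59
2  | Grace | 1692.01
3  | Carol | 136.31 
4  | Grace | 602.71 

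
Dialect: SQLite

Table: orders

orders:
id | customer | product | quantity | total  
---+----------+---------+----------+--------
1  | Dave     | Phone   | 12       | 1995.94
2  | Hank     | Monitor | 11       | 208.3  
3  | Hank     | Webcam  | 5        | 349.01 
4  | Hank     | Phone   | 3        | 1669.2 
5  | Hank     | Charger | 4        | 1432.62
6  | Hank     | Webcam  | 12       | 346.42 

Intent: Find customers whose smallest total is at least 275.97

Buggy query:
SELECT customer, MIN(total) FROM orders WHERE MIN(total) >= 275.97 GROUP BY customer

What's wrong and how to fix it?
Bug: MIN() in WHERE is a misuse of aggregate

Fix: Use HAVING for the per-group MIN condition

Corrected query:
SELECT customer, MIN(total) FROM orders GROUP BY customer HAVING MIN(total) >= 275.97

Result:
customer | MIN(total)
---------+-----------
Dave     | 1995.94   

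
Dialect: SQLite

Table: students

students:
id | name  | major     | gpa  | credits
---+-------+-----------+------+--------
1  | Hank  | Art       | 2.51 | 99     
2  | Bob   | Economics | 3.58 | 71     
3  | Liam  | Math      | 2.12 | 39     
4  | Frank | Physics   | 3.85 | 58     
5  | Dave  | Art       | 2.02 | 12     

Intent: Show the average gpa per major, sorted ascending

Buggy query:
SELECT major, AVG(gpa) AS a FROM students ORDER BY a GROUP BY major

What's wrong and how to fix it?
Bug: ORDER BY appears before GROUP BY; SQL clause order requires GROUP BY first

Fix: Reorder: SELECT … FROM … GROUP BY … ORDER BY …

Corrected query:
SELECT major, AVG(gpa) AS a FROM students GROUP BY major ORDER BY a

Result:
major     | a    
----------+------
Math      | 2.12 
Art       | 2.265
Economics | 3.58 
Physics   | 3.85 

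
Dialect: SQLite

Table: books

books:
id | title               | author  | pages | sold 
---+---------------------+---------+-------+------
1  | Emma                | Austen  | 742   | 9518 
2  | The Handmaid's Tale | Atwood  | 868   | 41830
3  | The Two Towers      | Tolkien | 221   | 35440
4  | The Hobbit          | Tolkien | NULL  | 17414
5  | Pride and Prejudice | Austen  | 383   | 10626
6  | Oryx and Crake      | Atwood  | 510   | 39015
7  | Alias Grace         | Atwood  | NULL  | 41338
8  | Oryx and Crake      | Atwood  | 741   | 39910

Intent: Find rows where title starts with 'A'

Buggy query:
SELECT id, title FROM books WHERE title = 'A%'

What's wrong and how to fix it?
Bug: '=' compares the literal string including the % character; pattern matching needs LIKE

Fix: Replace '=' with LIKE so 'A%' is treated as a pattern

Corrected query:
SELECT id, title FROM books WHERE title LIKE 'A%'

Result:
id | title      
---+------------
7  | Alias Grace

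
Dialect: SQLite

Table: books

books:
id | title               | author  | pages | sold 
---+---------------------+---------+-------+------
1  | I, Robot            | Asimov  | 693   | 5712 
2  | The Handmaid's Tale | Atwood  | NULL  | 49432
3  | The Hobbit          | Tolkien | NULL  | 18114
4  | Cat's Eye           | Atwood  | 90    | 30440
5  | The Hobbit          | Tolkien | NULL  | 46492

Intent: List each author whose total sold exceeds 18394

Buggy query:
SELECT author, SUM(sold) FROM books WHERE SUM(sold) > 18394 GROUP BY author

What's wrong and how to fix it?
Bug: Aggregate functions cannot appear in a WHERE clause

Fix: Use HAVING (which filters groups after aggregation) instead of WHERE

Corrected query:
SELECT author, SUM(sold) FROM books GROUP BY author HAVING SUM(sold) > 18394

Result:
author  | SUM(sold)
--------+----------
Atwood  | 79872    
Tolkien | 64606    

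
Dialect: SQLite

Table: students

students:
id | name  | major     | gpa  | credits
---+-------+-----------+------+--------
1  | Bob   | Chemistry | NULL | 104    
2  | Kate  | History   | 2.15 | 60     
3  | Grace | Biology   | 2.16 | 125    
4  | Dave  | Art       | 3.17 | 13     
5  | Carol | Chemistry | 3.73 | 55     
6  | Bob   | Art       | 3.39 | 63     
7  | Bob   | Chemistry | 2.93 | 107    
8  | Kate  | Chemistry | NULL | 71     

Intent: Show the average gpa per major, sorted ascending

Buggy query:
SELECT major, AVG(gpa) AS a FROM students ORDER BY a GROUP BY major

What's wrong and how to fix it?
Bug: GROUP BY must precede ORDER BY

Fix: Move ORDER BY to the end, after GROUP BY

Corrected query:
SELECT major, AVG(gpa) AS a FROM students GROUP BY major ORDER BY a

Result:
major     | a   
----------+-----
History   | 2.15
Biology   | 2.16
Art       | 3.28
Chemistry | 3.33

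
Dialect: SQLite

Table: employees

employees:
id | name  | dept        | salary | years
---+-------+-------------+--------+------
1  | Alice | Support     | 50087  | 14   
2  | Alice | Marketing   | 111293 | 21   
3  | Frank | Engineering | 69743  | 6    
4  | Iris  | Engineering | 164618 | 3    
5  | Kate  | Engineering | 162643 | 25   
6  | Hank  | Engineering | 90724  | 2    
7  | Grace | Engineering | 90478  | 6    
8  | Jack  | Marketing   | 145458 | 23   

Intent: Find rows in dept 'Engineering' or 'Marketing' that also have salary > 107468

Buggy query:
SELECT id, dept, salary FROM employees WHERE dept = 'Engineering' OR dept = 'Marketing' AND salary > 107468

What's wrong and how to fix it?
Bug: Without parentheses, AND is evaluated before OR, so the salary filter only applies to the 'Marketing' branch

Fix: Group the OR with parentheses (or use IN), then AND the threshold

Corrected query:
SELECT id, dept, salary FROM employees WHERE (dept = 'Engineering' OR dept = 'Marketing') AND salary > 107468

Result:
id | dept        | salary
---+-------------+-------
2  | Marketing   | 111293
4  | Engineering | 164618
5  | Engineering | 162643
8  | Marketing   | 145458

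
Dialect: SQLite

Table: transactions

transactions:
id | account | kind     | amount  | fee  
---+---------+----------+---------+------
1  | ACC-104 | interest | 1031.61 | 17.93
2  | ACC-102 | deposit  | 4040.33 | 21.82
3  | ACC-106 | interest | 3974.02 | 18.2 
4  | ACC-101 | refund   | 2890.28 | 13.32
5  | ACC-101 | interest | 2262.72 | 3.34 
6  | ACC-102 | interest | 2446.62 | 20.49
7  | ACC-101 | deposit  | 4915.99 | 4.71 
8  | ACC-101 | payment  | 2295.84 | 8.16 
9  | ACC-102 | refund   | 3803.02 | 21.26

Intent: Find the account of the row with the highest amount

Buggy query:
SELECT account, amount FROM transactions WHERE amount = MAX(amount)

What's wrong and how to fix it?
Bug: MAX(amount) is an aggregate and cannot be used directly in WHERE

Fix: Use a subquery: WHERE amount = (SELECT MAX(amount) FROM transactions)

Corrected query:
SELECT account, amount FROM transactions WHERE amount = (SELECT MAX(amount) FROM transactions)

Result:
account | amount 
--------+--------
ACC-101 | 4915.99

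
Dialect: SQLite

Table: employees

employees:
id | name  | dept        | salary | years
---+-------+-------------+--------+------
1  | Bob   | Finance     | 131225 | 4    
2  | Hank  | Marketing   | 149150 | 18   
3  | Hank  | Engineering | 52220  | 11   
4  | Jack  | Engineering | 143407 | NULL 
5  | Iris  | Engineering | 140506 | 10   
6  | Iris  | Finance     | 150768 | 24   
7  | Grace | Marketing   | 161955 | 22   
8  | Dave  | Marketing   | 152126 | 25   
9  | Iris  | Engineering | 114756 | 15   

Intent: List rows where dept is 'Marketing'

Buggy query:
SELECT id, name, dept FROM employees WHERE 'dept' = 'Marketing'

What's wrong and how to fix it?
Bug: 'dept' in single quotes is a string literal, not the column; the comparison is literal-vs-literal and never true

Fix: Remove the quotes around the column name (or use double quotes for an identifier)

Corrected query:
SELECT id, name, dept FROM employees WHERE dept = 'Marketing'

Result:
id | name  | dept     
---+-------+----------
2  | Hank  | Marketing
7  | Grace | Marketing
8  | Dave  | Marketing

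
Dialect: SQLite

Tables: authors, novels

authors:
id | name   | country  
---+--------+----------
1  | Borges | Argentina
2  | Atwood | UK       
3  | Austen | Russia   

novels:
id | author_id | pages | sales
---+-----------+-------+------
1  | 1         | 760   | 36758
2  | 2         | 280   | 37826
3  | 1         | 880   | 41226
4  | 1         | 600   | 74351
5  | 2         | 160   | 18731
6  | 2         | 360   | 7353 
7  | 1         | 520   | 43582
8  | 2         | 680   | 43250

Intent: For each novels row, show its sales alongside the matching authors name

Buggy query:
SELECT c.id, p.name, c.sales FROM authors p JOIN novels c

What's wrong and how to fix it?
Bug: JOIN with no ON clause produces a cartesian product; every novels row pairs with every authors row

Fix: Add ON c.author_id = p.id to the JOIN

Corrected query:
SELECT c.id, p.name, c.sales FROM authors p JOIN novels c ON c.author_id = p.id

Result:
id | name   | sales
---+--------+------
1  | Borges | 36758
2  | Atwood | 37826
3  | Borges | 41226
4  | Borges | 74351
5  | Atwood | 18731
6  | Atwood | 7353 
7  | Borges | 43582
8  | Atwood | 43250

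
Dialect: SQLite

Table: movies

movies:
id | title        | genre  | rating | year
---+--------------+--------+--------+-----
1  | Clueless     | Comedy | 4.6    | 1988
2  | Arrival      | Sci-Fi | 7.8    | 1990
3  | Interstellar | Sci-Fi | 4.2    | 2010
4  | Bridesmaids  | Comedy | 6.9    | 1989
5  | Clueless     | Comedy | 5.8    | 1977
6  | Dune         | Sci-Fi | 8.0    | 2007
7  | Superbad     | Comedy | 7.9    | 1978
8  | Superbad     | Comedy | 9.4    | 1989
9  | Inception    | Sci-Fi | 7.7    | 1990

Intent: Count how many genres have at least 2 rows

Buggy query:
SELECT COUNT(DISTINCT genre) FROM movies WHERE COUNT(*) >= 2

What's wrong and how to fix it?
Bug: COUNT(*) cannot appear in WHERE; the per-group count doesn't exist yet

Fix: Use a subquery that GROUPs and filters with HAVING, then count its rows

Corrected query:
SELECT COUNT(*) FROM (SELECT genre FROM movies GROUP BY genre HAVING COUNT(*) >= 2)

Result:
COUNT(*)
--------
2       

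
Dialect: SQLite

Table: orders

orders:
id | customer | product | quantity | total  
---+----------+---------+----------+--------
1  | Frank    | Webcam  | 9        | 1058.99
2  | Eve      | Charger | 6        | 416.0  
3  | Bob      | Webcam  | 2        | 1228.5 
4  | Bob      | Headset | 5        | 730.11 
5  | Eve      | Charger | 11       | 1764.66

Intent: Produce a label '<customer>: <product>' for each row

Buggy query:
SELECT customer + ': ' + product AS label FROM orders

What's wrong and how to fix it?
Bug: SQLite uses || for string concatenation; + coerces text to numbers (yielding 0)

Fix: Use the || operator for string concatenation

Corrected query:
SELECT customer || ': ' || product AS label FROM orders

Result:
label        
-------------
Frank: Webcam
Eve: Charger 
Bob: Webcam  
Bob: Headset 
Eve: Charger 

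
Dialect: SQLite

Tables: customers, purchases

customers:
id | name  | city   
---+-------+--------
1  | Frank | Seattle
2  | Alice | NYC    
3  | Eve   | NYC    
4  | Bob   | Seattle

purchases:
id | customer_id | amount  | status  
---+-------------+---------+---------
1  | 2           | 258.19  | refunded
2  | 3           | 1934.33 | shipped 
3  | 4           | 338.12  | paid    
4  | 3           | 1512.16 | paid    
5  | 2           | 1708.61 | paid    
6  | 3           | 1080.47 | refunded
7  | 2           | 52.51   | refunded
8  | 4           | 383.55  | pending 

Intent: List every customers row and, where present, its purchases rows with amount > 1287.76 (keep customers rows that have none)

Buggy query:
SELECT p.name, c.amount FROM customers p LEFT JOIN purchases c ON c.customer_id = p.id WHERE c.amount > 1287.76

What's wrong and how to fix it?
Bug: A WHERE condition on the right-hand table after LEFT JOIN drops unmatched parents

Fix: Move the right-table condition into the ON clause so unmatched parents are kept

Corrected query:
SELECT p.name, c.amount FROM customers p LEFT JOIN purchases c ON c.customer_id = p.id AND c.amount > 1287.76

Result:
name  | amount 
------+--------
Frank | NULL   
Alice | 1708.61
Eve   | 1512.16
Eve   | 1934.33
Bob   | NULL   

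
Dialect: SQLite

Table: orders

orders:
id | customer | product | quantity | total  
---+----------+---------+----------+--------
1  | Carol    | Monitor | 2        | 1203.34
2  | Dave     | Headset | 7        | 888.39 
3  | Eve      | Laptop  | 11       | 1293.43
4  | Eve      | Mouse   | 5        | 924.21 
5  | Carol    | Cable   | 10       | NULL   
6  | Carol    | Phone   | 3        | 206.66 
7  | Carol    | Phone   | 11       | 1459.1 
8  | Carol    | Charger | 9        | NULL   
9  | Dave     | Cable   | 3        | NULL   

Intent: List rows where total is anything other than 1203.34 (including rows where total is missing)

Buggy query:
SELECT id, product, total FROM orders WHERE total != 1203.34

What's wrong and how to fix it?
Bug: 'total != 1203.34' is unknown when total is NULL, so NULL rows are silently excluded

Fix: Handle NULL separately with IS NULL alongside the inequality

Corrected query:
SELECT id, product, total FROM orders WHERE total != 1203.34 OR total IS NULL

Result:
id | product | total  
---+---------+--------
2  | Headset | 888.39 
3  | Laptop  | 1293.43
4  | Mouse   | 924.21 
5  | Cable   | NULL   
6  | Phone   | 206.66 
7  | Phone   | 1459.1 
8  | Charger | NULL   
9  | Cable   | NULL   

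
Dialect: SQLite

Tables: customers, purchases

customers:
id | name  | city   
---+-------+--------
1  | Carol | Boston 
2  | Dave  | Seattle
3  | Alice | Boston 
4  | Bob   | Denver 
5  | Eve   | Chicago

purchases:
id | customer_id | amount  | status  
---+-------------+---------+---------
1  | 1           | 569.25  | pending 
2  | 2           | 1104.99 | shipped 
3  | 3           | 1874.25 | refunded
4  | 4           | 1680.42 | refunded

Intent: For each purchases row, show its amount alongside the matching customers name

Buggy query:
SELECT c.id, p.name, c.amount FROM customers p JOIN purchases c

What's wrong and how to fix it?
Bug: Missing join condition: each purchases row is matched to all customers rows instead of just its own

Fix: Specify the join condition linking the foreign key to the parent id

Corrected query:
SELECT c.id, p.name, c.amount FROM customers p JOIN purchases c ON c.customer_id = p.id

Result:
id | name  | amount 
---+-------+--------
1  | Carol | 569.25 
2  | Dave  | 1104.99
3  | Alice | 1874.25
4  | Bob   | 1680.42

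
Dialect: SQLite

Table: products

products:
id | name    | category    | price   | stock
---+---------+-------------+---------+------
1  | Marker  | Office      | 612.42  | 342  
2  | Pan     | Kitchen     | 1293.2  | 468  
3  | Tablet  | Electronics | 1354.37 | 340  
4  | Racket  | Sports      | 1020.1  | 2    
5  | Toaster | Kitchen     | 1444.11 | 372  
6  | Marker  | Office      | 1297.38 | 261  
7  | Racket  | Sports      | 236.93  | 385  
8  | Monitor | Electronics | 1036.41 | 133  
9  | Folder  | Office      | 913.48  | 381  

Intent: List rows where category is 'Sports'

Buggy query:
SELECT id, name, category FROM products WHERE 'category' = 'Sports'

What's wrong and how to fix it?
Bug: Single quotes denote string literals in SQL; the column name is being compared as a constant string

Fix: Reference the column as category without single quotes

Corrected query:
SELECT id, name, category FROM products WHERE category = 'Sports'

Result:
id | name   | category
---+--------+---------
4  | Racket | Sports  
7  | Racket | Sports  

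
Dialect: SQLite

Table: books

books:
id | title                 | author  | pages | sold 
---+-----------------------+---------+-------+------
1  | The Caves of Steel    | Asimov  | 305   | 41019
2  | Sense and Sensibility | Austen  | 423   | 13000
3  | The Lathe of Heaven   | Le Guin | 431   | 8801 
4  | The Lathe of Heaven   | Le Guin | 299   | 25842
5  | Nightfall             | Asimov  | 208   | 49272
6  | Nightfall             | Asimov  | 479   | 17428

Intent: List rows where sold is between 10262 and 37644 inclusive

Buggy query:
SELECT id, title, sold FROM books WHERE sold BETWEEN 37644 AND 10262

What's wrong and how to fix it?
Bug: The bounds are reversed; BETWEEN a AND b requires a <= b to match anything

Fix: Write BETWEEN 10262 AND 37644

Corrected query:
SELECT id, title, sold FROM books WHERE sold BETWEEN 10262 AND 37644

Result:
id | title                 | sold 
---+-----------------------+------
2  | Sense and Sensibility | 13000
4  | The Lathe of Heaven   | 25842
6  | Nightfall             | 17428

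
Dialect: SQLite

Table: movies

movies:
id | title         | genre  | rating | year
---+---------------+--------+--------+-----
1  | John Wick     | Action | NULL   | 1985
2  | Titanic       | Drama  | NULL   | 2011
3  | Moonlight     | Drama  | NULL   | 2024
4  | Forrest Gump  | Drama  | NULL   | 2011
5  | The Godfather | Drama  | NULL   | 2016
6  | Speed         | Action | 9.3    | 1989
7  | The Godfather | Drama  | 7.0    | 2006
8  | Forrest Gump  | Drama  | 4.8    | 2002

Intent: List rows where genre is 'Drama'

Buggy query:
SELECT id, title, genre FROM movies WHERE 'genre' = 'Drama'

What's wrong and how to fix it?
Bug: Single quotes denote string literals in SQL; the column name is being compared as a constant string

Fix: Remove the quotes around the column name (or use double quotes for an identifier)

Corrected query:
SELECT id, title, genre FROM movies WHERE genre = 'Drama'

Result:
id | title         | genre
---+---------------+------
2  | Titanic       | Drama
3  | Moonlight     | Drama
4  | Forrest Gump  | Drama
5  | The Godfather | Drama
7  | The Godfather | Drama
8  | Forrest Gump  | Drama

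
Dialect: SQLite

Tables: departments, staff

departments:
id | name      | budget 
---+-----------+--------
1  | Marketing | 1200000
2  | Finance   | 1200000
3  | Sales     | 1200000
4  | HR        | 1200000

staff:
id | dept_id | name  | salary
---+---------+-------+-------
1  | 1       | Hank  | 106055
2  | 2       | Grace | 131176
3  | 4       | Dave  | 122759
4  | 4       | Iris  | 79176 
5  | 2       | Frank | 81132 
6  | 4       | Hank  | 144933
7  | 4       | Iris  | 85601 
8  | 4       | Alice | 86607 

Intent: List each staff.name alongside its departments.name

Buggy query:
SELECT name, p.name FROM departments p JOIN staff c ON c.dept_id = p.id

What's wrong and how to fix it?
Bug: Both tables have a 'name' column; the unqualified reference is ambiguous

Fix: Qualify the column with its table alias (c.name)

Corrected query:
SELECT c.name, p.name FROM departments p JOIN staff c ON c.dept_id = p.id

Result:
name  | name     
------+----------
Hank  | Marketing
Grace | Finance  
Dave  | HR       
Iris  | HR       
Frank | Finance  
Hank  | HR       
Iris  | HR       
Alice | HR       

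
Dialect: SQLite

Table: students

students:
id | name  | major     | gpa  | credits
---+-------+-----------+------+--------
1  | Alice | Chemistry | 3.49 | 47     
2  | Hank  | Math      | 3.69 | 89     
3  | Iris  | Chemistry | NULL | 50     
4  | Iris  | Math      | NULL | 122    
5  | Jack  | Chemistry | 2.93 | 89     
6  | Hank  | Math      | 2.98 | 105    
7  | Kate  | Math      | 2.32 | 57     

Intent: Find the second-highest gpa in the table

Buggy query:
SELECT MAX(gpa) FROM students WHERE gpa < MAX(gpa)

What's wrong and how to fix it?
Bug: MAX(gpa) on the right of the comparison is an aggregate-in-WHERE error

Fix: Put the inner MAX in a scalar subquery

Corrected query:
SELECT MAX(gpa) FROM students WHERE gpa < (SELECT MAX(gpa) FROM students)

Result:
MAX(gpa)
--------
3.49    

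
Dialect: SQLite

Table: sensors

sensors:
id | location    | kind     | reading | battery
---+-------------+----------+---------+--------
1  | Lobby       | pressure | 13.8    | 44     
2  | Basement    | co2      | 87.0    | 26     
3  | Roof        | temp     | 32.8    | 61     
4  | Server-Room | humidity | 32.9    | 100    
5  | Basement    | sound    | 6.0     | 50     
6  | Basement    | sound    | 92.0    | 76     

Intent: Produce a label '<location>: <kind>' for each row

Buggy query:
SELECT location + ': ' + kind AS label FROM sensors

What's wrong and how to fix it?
Bug: SQLite uses || for string concatenation; + coerces text to numbers (yielding 0)

Fix: Replace + with || to concatenate text

Corrected query:
SELECT location || ': ' || kind AS label FROM sensors

Result:
label                
---------------------
Lobby: pressure      
Basement: co2        
Roof: temp           
Server-Room: humidity
Basement: sound      
Basement: sound      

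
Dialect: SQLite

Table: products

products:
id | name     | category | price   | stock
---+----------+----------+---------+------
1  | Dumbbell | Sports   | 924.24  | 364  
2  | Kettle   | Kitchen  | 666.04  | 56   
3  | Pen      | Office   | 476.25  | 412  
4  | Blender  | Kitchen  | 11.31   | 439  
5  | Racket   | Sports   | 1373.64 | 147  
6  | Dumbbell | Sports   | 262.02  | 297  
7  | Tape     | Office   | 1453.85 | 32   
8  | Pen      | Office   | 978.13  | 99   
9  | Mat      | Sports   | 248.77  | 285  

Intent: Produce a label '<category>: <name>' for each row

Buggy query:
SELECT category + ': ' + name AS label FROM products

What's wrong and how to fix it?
Bug: SQLite uses || for string concatenation; + coerces text to numbers (yielding 0)

Fix: Use the || operator for string concatenation

Corrected query:
SELECT category || ': ' || name AS label FROM products

Result:
label           
----------------
Sports: Dumbbell
Kitchen: Kettle 
Office: Pen     
Kitchen: Blender
Sports: Racket  
Sports: Dumbbell
Office: Tape    
Office: Pen     
Sports: Mat     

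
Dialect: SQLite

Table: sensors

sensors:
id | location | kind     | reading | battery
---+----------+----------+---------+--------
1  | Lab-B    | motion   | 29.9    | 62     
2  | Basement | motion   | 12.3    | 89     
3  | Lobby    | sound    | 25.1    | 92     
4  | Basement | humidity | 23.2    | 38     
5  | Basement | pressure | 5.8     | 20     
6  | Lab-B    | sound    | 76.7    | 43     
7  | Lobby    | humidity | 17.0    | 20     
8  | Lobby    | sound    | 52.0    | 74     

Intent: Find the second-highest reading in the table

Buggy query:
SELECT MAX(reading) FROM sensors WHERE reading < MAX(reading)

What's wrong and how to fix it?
Bug: The inner MAX is an aggregate inside WHERE, which is not allowed

Fix: Put the inner MAX in a scalar subquery

Corrected query:
SELECT MAX(reading) FROM sensors WHERE reading < (SELECT MAX(reading) FROM sensors)

Result:
MAX(reading)
------------
52          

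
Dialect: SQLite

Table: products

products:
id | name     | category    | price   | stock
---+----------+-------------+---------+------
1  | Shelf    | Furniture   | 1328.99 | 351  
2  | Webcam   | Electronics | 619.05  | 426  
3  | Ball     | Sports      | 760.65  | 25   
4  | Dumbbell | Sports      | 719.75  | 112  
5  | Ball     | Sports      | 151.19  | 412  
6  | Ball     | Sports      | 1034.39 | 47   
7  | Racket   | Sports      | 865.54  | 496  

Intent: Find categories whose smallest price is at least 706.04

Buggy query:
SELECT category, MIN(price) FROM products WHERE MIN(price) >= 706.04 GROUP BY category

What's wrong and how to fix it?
Bug: Aggregates like MIN are computed per group after WHERE runs

Fix: Replace WHERE with HAVING after the GROUP BY

Corrected query:
SELECT category, MIN(price) FROM products GROUP BY category HAVING MIN(price) >= 706.04

Result:
category  | MIN(price)
----------+-----------
Furniture | 1328.99   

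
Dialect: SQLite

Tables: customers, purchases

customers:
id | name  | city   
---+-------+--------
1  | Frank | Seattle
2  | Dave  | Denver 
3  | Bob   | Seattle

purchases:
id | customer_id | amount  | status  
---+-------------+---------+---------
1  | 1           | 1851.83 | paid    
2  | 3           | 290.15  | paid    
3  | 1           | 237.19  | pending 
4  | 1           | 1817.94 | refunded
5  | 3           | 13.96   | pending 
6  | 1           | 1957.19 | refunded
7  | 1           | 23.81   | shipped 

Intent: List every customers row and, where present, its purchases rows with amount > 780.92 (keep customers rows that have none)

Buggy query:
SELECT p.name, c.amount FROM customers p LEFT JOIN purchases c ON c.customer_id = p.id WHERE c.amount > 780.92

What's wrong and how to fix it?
Bug: Filtering c.amount in WHERE discards the NULL rows produced by LEFT JOIN, turning it into an inner join

Fix: Move the right-table condition into the ON clause so unmatched parents are kept

Corrected query:
SELECT p.name, c.amount FROM customers p LEFT JOIN purchases c ON c.customer_id = p.id AND c.amount > 780.92

Result:
name  | amount 
------+--------
Frank | 1817.94
Frank | 1851.83
Frank | 1957.19
Dave  | NULL   
Bob   | NULL   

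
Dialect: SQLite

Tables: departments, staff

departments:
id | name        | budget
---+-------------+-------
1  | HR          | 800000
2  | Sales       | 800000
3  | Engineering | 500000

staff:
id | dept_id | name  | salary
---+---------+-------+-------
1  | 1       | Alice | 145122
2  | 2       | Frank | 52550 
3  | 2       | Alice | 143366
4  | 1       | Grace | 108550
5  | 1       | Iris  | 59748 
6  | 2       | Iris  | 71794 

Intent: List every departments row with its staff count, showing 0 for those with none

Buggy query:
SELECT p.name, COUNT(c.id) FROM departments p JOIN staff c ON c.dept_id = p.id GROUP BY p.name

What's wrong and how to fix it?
Bug: INNER JOIN drops departments rows that have no matching staff rows

Fix: Use LEFT JOIN so parents without children still appear (COUNT(c.id) gives 0)

Corrected query:
SELECT p.name, COUNT(c.id) FROM departments p LEFT JOIN staff c ON c.dept_id = p.id GROUP BY p.name

Result:
name        | COUNT(c.id)
------------+------------
Engineering | 0          
HR          | 3          
Sales       | 3          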